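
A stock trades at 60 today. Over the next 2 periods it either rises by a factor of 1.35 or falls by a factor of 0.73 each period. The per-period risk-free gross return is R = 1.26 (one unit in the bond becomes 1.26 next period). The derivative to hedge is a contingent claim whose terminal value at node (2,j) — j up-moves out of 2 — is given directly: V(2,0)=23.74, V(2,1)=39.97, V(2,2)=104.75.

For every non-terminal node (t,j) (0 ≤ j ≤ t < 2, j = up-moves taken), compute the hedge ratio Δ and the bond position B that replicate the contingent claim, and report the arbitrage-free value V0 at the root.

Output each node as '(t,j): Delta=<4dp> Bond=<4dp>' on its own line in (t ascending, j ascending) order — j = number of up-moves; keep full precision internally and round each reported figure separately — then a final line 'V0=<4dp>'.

The replicating-portfolio and risk-neutral prices coincide; use p* = (1.26−0.73)/(1.35−0.73) = 0.8548 for the latter.
At expiry t=2: V(2,0)=23.7400, V(2,1)=39.9700, V(2,2)=104.7500
  t=1,j=0: stock 43.8000 → up 59.1300 (V=39.9700), down 31.9740 (V=23.7400). Price 29.8524; hedge Δ=0.5977, bond B=3.6750.
  t=1,j=1: stock 81.0000 → up 109.3500 (V=104.7500), down 59.1300 (V=39.9700). Price 75.6718; hedge Δ=1.2899, bond B=-28.8121.
  t=0,j=0: stock 60.0000 → up 81.0000 (V=75.6718), down 43.8000 (V=29.8524). Price 54.7782; hedge Δ=1.2317, bond B=-19.1240.
The time-0 hedge costs 54.7782, which is the no-arbitrage price.

(0,0): Delta=1.2317 Bond=-19.1240
(1,0): Delta=0.5977 Bond=3.6750
(1,1): Delta=1.2899 Bond=-28.8121
V0=54.7782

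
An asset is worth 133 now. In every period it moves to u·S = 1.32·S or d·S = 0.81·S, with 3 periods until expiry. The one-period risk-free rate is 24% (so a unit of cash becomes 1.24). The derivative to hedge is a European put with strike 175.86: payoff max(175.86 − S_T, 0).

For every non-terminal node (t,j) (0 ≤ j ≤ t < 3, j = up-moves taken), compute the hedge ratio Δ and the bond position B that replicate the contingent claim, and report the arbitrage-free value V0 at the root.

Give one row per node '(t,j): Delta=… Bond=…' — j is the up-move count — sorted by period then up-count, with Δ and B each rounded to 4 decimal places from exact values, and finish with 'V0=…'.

(0,0): Delta=-0.1644 Bond=24.0565
(1,0): Delta=-0.8534 Bond=104.0539
(1,1): Delta=-0.0857 Bond=16.0210
(2,0): Delta=-1.0000 Bond=141.8226
(2,1): Delta=-0.8366 Bond=126.6463
(2,2): Delta=0.0000 Bond=0.0000
V0=2.1936

Since d<R<u, set p* = (R−d)/(u−d) = 0.8431; price each node as the discounted p*-expectation of its children.
Terminal values V(3,·): V(3,0)=105.1783, V(3,1)=60.6751, V(3,2)=0.0000, V(3,3)=0.0000
Node (2,0) S=87.2613: V=(p*·60.6751+(1−p*)·105.1783)/1.24=54.5613; Δ=(60.6751−105.1783)/(115.1849−70.6817)=-1.0000; B=V−Δ·S=141.8226
Node (2,1) S=142.2036: V=(p*·0.0000+(1−p*)·60.6751)/1.24=7.6755; Δ=(0.0000−60.6751)/(187.7088−115.1849)=-0.8366; B=V−Δ·S=126.6463
Node (2,2) S=231.7392: V=(p*·0.0000+(1−p*)·0.0000)/1.24=0.0000; Δ=(0.0000−0.0000)/(305.8957−187.7088)=0.0000; B=V−Δ·S=0.0000
Node (1,0) S=107.7300: V=(p*·7.6755+(1−p*)·54.5613)/1.24=12.1211; Δ=(7.6755−54.5613)/(142.2036−87.2613)=-0.8534; B=V−Δ·S=104.0539
Node (1,1) S=175.5600: V=(p*·0.0000+(1−p*)·7.6755)/1.24=0.9710; Δ=(0.0000−7.6755)/(231.7392−142.2036)=-0.0857; B=V−Δ·S=16.0210
Node (0,0) S=133.0000: V=(p*·0.9710+(1−p*)·12.1211)/1.24=2.1936; Δ=(0.9710−12.1211)/(175.5600−107.7300)=-0.1644; B=V−Δ·S=24.0565
Check: Δ(0,0)·S0 + B(0,0) = 2.1936 = V0.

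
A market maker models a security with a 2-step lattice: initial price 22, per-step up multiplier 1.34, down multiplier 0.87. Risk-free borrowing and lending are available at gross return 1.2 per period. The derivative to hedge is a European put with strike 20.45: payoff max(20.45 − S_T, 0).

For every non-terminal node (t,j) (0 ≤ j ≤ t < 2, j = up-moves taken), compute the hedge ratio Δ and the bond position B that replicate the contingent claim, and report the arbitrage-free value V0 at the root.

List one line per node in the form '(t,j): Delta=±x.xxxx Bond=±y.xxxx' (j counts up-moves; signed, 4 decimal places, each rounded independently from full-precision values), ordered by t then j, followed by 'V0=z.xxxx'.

(0,0): Delta=-0.0912 Bond=2.2400
(1,0): Delta=-0.4222 Bond=9.0241
(1,1): Delta=0.0000 Bond=0.0000
V0=0.2340

Since d<R<u, set p* = (R−d)/(u−d) = 0.7021; price each node as the discounted p*-expectation of its children.
Terminal payoffs: V(2,0)=3.7982, V(2,1)=0.0000, V(2,2)=0.0000
Node (1,0) S=19.1400: V=(p*·0.0000+(1−p*)·3.7982)/1.2=0.9428; Δ=(0.0000−3.7982)/(25.6476−16.6518)=-0.4222; B=V−Δ·S=9.0241
Node (1,1) S=29.4800: V=(p*·0.0000+(1−p*)·0.0000)/1.2=0.0000; Δ=(0.0000−0.0000)/(39.5032−25.6476)=0.0000; B=V−Δ·S=0.0000
Node (0,0) S=22.0000: V=(p*·0.0000+(1−p*)·0.9428)/1.2=0.2340; Δ=(0.0000−0.9428)/(29.4800−19.1400)=-0.0912; B=V−Δ·S=2.2400
Root portfolio cost Δ·22+B reproduces V0=0.2340.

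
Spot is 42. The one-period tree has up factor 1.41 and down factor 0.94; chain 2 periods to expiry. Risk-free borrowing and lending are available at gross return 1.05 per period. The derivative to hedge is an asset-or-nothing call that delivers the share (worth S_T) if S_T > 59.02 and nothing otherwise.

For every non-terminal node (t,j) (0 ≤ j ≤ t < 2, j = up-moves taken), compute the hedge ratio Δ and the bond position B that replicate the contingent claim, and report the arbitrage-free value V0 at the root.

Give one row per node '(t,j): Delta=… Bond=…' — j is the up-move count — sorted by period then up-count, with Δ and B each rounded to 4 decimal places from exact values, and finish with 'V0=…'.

No-arbitrage ⇒ martingale measure with p* = (R−d)/(u−d) = 0.2340.
Terminal values V(2,·): V(2,0)=0.0000, V(2,1)=0.0000, V(2,2)=83.5002
Node (1,0) S=39.4800: V=(p*·0.0000+(1−p*)·0.0000)/1.05=0.0000; Δ=(0.0000−0.0000)/(55.6668−37.1112)=0.0000; B=V−Δ·S=0.0000
Node (1,1) S=59.2200: V=(p*·83.5002+(1−p*)·0.0000)/1.05=18.6120; Δ=(83.5002−0.0000)/(83.5002−55.6668)=3.0000; B=V−Δ·S=-159.0480
Node (0,0) S=42.0000: V=(p*·18.6120+(1−p*)·0.0000)/1.05=4.1486; Δ=(18.6120−0.0000)/(59.2200−39.4800)=0.9429; B=V−Δ·S=-35.4514
Each (Δ,B) replicates both successor values, so the strategy is self-financing and V0 is arbitrage-free.

(0,0): Delta=0.9429 Bond=-35.4514
(1,0): Delta=0.0000 Bond=0.0000
(1,1): Delta=3.0000 Bond=-159.0480
V0=4.1486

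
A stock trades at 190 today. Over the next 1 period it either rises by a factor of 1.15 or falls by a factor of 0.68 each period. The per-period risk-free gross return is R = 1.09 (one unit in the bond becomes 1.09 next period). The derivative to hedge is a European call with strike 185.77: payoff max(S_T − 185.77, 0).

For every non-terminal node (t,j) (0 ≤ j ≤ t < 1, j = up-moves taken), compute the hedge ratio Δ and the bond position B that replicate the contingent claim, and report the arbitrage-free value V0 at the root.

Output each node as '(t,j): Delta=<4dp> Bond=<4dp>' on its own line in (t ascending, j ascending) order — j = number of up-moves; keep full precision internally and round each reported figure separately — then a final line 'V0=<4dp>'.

(0,0): Delta=0.3665 Bond=-43.4441
V0=26.1942

The replicating-portfolio and risk-neutral prices coincide; use p* = (1.09−0.68)/(1.15−0.68) = 0.8723 for the latter.
Payoff layer (t=1): V(1,0)=0.0000, V(1,1)=32.7300
(0,0): S=190.0000. Δ = (V_up−V_dn)/(S_up−S_dn) = (32.7300−0.0000)/(218.5000−129.2000) = 0.3665. V = [p*·32.7300 + (1−p*)·0.0000]/1.09 = 26.1942. B = V − Δ·S = -43.4441.
Root portfolio cost Δ·190+B reproduces V0=26.1942.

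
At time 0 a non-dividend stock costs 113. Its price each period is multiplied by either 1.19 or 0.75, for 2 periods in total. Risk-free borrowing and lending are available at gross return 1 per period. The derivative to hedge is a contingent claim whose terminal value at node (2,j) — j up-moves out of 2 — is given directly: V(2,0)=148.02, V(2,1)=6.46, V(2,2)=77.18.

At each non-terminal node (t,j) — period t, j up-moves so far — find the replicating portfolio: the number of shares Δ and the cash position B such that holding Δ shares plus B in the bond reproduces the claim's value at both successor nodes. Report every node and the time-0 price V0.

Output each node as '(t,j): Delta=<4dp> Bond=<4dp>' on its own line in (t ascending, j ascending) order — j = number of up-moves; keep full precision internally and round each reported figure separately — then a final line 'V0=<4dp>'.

(0,0): Delta=-0.4213 Bond=103.2922
(1,0): Delta=-3.7962 Bond=389.3155
(1,1): Delta=1.1953 Bond=-114.0855
V0=55.6868

Under the risk-neutral measure, an up-move has probability p* = (R−d)/(u−d) = 0.5682 and values discount at R = 1.
Payoff layer (t=2): V(2,0)=148.0200, V(2,1)=6.4600, V(2,2)=77.1800
Node (1,0) S=84.7500: V=(p*·6.4600+(1−p*)·148.0200)/1=67.5882; Δ=(6.4600−148.0200)/(100.8525−63.5625)=-3.7962; B=V−Δ·S=389.3155
Node (1,1) S=134.4700: V=(p*·77.1800+(1−p*)·6.4600)/1=46.6418; Δ=(77.1800−6.4600)/(160.0193−100.8525)=1.1953; B=V−Δ·S=-114.0855
Node (0,0) S=113.0000: V=(p*·46.6418+(1−p*)·67.5882)/1=55.6868; Δ=(46.6418−67.5882)/(134.4700−84.7500)=-0.4213; B=V−Δ·S=103.2922
Check: Δ(0,0)·S0 + B(0,0) = 55.6868 = V0.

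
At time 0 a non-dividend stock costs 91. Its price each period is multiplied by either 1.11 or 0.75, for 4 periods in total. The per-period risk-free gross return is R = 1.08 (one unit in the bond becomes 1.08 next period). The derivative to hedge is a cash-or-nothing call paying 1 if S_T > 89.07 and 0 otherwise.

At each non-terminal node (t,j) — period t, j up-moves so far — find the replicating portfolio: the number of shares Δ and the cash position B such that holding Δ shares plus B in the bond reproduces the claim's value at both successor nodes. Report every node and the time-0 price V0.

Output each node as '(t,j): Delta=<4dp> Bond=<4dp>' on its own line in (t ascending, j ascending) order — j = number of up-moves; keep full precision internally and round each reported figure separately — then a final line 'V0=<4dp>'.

(0,0): Delta=0.0051 Bond=0.2445
(1,0): Delta=0.0293 Bond=-1.3897
(1,1): Delta=0.0036 Bond=0.4144
(2,0): Delta=0.0000 Bond=0.0000
(2,1): Delta=0.0311 Bond=-1.6373
(2,2): Delta=0.0019 Bond=0.6371
(3,0): Delta=0.0000 Bond=0.0000
(3,1): Delta=0.0000 Bond=0.0000
(3,2): Delta=0.0330 Bond=-1.9290
(3,3): Delta=0.0000 Bond=0.9259
V0=0.7077

The replicating-portfolio and risk-neutral prices coincide; use p* = (1.08−0.75)/(1.11−0.75) = 0.9167 for the latter.
Payoff layer (t=4): V(4,0)=0.0000, V(4,1)=0.0000, V(4,2)=0.0000, V(4,3)=1.0000, V(4,4)=1.0000
  t=3,j=0: stock 38.3906 → up 42.6136 (V=0.0000), down 28.7930 (V=0.0000). Price 0.0000; hedge Δ=0.0000, bond B=0.0000.
  t=3,j=1: stock 56.8181 → up 63.0681 (V=0.0000), down 42.6136 (V=0.0000). Price 0.0000; hedge Δ=0.0000, bond B=0.0000.
  t=3,j=2: stock 84.0908 → up 93.3408 (V=1.0000), down 63.0681 (V=0.0000). Price 0.8488; hedge Δ=0.0330, bond B=-1.9290.
  t=3,j=3: stock 124.4544 → up 138.1444 (V=1.0000), down 93.3408 (V=1.0000). Price 0.9259; hedge Δ=0.0000, bond B=0.9259.
  t=2,j=0: stock 51.1875 → up 56.8181 (V=0.0000), down 38.3906 (V=0.0000). Price 0.0000; hedge Δ=0.0000, bond B=0.0000.
  t=2,j=1: stock 75.7575 → up 84.0908 (V=0.8488), down 56.8181 (V=0.0000). Price 0.7204; hedge Δ=0.0311, bond B=-1.6373.
  t=2,j=2: stock 112.1211 → up 124.4544 (V=0.9259), down 84.0908 (V=0.8488). Price 0.8514; hedge Δ=0.0019, bond B=0.6371.
  t=1,j=0: stock 68.2500 → up 75.7575 (V=0.7204), down 51.1875 (V=0.0000). Price 0.6115; hedge Δ=0.0293, bond B=-1.3897.
  t=1,j=1: stock 101.0100 → up 112.1211 (V=0.8514), down 75.7575 (V=0.7204). Price 0.7782; hedge Δ=0.0036, bond B=0.4144.
  t=0,j=0: stock 91.0000 → up 101.0100 (V=0.7782), down 68.2500 (V=0.6115). Price 0.7077; hedge Δ=0.0051, bond B=0.2445.
Root portfolio cost Δ·91+B reproduces V0=0.7077.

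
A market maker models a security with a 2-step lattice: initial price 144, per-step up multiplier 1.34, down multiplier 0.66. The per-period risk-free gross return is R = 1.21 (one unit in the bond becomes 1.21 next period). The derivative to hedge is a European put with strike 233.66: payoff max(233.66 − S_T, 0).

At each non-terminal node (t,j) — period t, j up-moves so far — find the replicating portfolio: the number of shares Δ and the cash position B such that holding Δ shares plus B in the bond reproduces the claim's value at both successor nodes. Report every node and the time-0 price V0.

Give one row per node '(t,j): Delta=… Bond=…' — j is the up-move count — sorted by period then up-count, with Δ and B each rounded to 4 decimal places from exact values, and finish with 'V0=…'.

(0,0): Delta=-0.8300 Bond=146.2384
(1,0): Delta=-1.0000 Bond=193.1074
(1,1): Delta=-0.8102 Bond=173.1290
V0=26.7217

The replicating-portfolio and risk-neutral prices coincide; use p* = (1.21−0.66)/(1.34−0.66) = 0.8088 for the latter.
Terminal payoffs: V(2,0)=170.9336, V(2,1)=106.3064, V(2,2)=0.0000
(1,0): S=95.0400. Δ = (V_up−V_dn)/(S_up−S_dn) = (106.3064−170.9336)/(127.3536−62.7264) = -1.0000. V = [p*·106.3064 + (1−p*)·170.9336]/1.21 = 98.0674. B = V − Δ·S = 193.1074.
(1,1): S=192.9600. Δ = (V_up−V_dn)/(S_up−S_dn) = (0.0000−106.3064)/(258.5664−127.3536) = -0.8102. V = [p*·0.0000 + (1−p*)·106.3064]/1.21 = 16.7961. B = V − Δ·S = 173.1290.
(0,0): S=144.0000. Δ = (V_up−V_dn)/(S_up−S_dn) = (16.7961−98.0674)/(192.9600−95.0400) = -0.8300. V = [p*·16.7961 + (1−p*)·98.0674]/1.21 = 26.7217. B = V − Δ·S = 146.2384.
Check: Δ(0,0)·S0 + B(0,0) = 26.7217 = V0.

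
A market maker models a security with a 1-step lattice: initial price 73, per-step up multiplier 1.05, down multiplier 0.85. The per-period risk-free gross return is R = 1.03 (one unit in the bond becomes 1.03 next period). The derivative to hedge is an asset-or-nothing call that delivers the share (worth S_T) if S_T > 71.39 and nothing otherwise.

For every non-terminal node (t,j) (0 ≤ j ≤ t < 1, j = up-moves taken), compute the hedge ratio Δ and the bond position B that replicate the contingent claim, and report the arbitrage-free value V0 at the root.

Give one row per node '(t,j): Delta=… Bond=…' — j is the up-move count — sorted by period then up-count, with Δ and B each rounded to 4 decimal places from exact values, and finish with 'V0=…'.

Risk-neutral probability p* = (R−d)/(u−d) = (1.03−0.85)/(1.05−0.85) = 0.9000.
At expiry t=1: V(1,0)=0.0000, V(1,1)=76.6500
  t=0,j=0: stock 73.0000 → up 76.6500 (V=76.6500), down 62.0500 (V=0.0000). Price 66.9757; hedge Δ=5.2500, bond B=-316.2743.
Self-financing check: at every node Δ·S+B equals the discounted successor values.

(0,0): Delta=5.2500 Bond=-316.2743
V0=66.9757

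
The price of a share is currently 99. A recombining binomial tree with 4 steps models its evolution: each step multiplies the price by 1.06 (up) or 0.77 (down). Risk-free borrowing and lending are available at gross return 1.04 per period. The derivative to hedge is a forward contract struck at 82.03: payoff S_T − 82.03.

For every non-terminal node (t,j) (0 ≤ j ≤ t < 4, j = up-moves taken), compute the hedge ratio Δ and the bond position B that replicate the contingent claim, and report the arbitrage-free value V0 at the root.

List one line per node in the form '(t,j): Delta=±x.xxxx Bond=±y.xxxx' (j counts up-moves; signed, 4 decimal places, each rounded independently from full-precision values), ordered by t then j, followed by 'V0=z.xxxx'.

(0,0): Delta=1.0000 Bond=-70.1196
(1,0): Delta=1.0000 Bond=-72.9244
(1,1): Delta=1.0000 Bond=-72.9244
(2,0): Delta=1.0000 Bond=-75.8413
(2,1): Delta=1.0000 Bond=-75.8413
(2,2): Delta=1.0000 Bond=-75.8413
(3,0): Delta=1.0000 Bond=-78.8750
(3,1): Delta=1.0000 Bond=-78.8750
(3,2): Delta=1.0000 Bond=-78.8750
(3,3): Delta=1.0000 Bond=-78.8750
V0=28.8804

The replicating-portfolio and risk-neutral prices coincide; use p* = (1.04−0.77)/(1.06−0.77) = 0.9310 for the latter.
Terminal payoffs: V(4,0)=-47.2285, V(4,1)=-34.1214, V(4,2)=-16.0779, V(4,3)=8.7611, V(4,4)=42.9552
Node (3,0) S=45.1968: V=(p*·-34.1214+(1−p*)·-47.2285)/1.04=-33.6782; Δ=(-34.1214−-47.2285)/(47.9086−34.8015)=1.0000; B=V−Δ·S=-78.8750
Node (3,1) S=62.2189: V=(p*·-16.0779+(1−p*)·-34.1214)/1.04=-16.6561; Δ=(-16.0779−-34.1214)/(65.9521−47.9086)=1.0000; B=V−Δ·S=-78.8750
Node (3,2) S=85.6520: V=(p*·8.7611+(1−p*)·-16.0779)/1.04=6.7770; Δ=(8.7611−-16.0779)/(90.7911−65.9521)=1.0000; B=V−Δ·S=-78.8750
Node (3,3) S=117.9106: V=(p*·42.9552+(1−p*)·8.7611)/1.04=39.0356; Δ=(42.9552−8.7611)/(124.9852−90.7911)=1.0000; B=V−Δ·S=-78.8750
Node (2,0) S=58.6971: V=(p*·-16.6561+(1−p*)·-33.6782)/1.04=-17.1442; Δ=(-16.6561−-33.6782)/(62.2189−45.1968)=1.0000; B=V−Δ·S=-75.8413
Node (2,1) S=80.8038: V=(p*·6.7770+(1−p*)·-16.6561)/1.04=4.9625; Δ=(6.7770−-16.6561)/(85.6520−62.2189)=1.0000; B=V−Δ·S=-75.8413
Node (2,2) S=111.2364: V=(p*·39.0356+(1−p*)·6.7770)/1.04=35.3951; Δ=(39.0356−6.7770)/(117.9106−85.6520)=1.0000; B=V−Δ·S=-75.8413
Node (1,0) S=76.2300: V=(p*·4.9625+(1−p*)·-17.1442)/1.04=3.3056; Δ=(4.9625−-17.1442)/(80.8038−58.6971)=1.0000; B=V−Δ·S=-72.9244
Node (1,1) S=104.9400: V=(p*·35.3951+(1−p*)·4.9625)/1.04=32.0156; Δ=(35.3951−4.9625)/(111.2364−80.8038)=1.0000; B=V−Δ·S=-72.9244
Node (0,0) S=99.0000: V=(p*·32.0156+(1−p*)·3.3056)/1.04=28.8804; Δ=(32.0156−3.3056)/(104.9400−76.2300)=1.0000; B=V−Δ·S=-70.1196
Root portfolio cost Δ·99+B reproduces V0=28.8804.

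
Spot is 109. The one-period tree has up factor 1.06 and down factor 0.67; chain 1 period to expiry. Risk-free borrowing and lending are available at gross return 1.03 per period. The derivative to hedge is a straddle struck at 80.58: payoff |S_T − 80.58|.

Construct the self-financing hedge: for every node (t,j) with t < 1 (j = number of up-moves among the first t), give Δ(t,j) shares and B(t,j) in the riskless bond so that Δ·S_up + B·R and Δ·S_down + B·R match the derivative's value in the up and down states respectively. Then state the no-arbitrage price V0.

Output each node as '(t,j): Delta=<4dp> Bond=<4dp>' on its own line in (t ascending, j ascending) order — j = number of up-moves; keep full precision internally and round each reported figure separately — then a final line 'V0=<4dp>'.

(0,0): Delta=0.6448 Bond=-38.3874
V0=31.8947

Risk-neutral probability p* = (R−d)/(u−d) = (1.03−0.67)/(1.06−0.67) = 0.9231.
Payoff layer (t=1): V(1,0)=7.5500, V(1,1)=34.9600
Node (0,0) S=109.0000: V=(p*·34.9600+(1−p*)·7.5500)/1.03=31.8947; Δ=(34.9600−7.5500)/(115.5400−73.0300)=0.6448; B=V−Δ·S=-38.3874
The time-0 hedge costs 31.8947, which is the no-arbitrage price.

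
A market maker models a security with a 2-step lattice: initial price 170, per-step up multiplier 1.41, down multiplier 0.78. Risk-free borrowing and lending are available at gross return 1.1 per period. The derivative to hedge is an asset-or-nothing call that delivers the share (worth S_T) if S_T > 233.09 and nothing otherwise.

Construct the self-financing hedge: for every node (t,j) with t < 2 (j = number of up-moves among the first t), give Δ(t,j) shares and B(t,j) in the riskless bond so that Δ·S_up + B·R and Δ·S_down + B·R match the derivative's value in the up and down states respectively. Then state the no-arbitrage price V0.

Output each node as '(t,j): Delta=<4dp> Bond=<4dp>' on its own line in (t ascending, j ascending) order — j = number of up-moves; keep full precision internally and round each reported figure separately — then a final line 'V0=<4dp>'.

(0,0): Delta=1.4572 Bond=-175.6569
(1,0): Delta=0.0000 Bond=0.0000
(1,1): Delta=2.2381 Bond=-380.4070
V0=72.0644

No-arbitrage ⇒ martingale measure with p* = (R−d)/(u−d) = 0.5079.
Terminal values V(2,·): V(2,0)=0.0000, V(2,1)=0.0000, V(2,2)=337.9770
  t=1,j=0: stock 132.6000 → up 186.9660 (V=0.0000), down 103.4280 (V=0.0000). Price 0.0000; hedge Δ=0.0000, bond B=0.0000.
  t=1,j=1: stock 239.7000 → up 337.9770 (V=337.9770), down 186.9660 (V=0.0000). Price 156.0644; hedge Δ=2.2381, bond B=-380.4070.
  t=0,j=0: stock 170.0000 → up 239.7000 (V=156.0644), down 132.6000 (V=0.0000). Price 72.0644; hedge Δ=1.4572, bond B=-175.6569.
Self-financing check: at every node Δ·S+B equals the discounted successor values.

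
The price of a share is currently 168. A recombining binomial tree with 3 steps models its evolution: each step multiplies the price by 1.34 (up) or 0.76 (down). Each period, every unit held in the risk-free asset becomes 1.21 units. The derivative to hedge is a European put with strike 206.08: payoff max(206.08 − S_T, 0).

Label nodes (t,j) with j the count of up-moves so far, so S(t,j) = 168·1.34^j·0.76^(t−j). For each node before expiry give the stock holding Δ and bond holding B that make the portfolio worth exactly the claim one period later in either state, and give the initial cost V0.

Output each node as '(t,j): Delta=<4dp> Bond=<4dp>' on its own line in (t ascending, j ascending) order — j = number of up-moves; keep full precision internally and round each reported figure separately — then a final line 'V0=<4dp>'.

(0,0): Delta=-0.2052 Bond=40.3388
(1,0): Delta=-0.7993 Bond=124.6581
(1,1): Delta=-0.1079 Bond=26.8983
(2,0): Delta=-1.0000 Bond=170.3140
(2,1): Delta=-0.7664 Bond=145.2094
(2,2): Delta=0.0000 Bond=0.0000
V0=5.8609

No-arbitrage ⇒ martingale measure with p* = (R−d)/(u−d) = 0.7759.
Terminal values V(3,·): V(3,0)=132.3320, V(3,1)=76.0507, V(3,2)=0.0000, V(3,3)=0.0000
Node (2,0) S=97.0368: V=(p*·76.0507+(1−p*)·132.3320)/1.21=73.2772; Δ=(76.0507−132.3320)/(130.0293−73.7480)=-1.0000; B=V−Δ·S=170.3140
Node (2,1) S=171.0912: V=(p*·0.0000+(1−p*)·76.0507)/1.21=14.0875; Δ=(0.0000−76.0507)/(229.2622−130.0293)=-0.7664; B=V−Δ·S=145.2094
Node (2,2) S=301.6608: V=(p*·0.0000+(1−p*)·0.0000)/1.21=0.0000; Δ=(0.0000−0.0000)/(404.2255−229.2622)=0.0000; B=V−Δ·S=0.0000
Node (1,0) S=127.6800: V=(p*·14.0875+(1−p*)·73.2772)/1.21=22.6067; Δ=(14.0875−73.2772)/(171.0912−97.0368)=-0.7993; B=V−Δ·S=124.6581
Node (1,1) S=225.1200: V=(p*·0.0000+(1−p*)·14.0875)/1.21=2.6095; Δ=(0.0000−14.0875)/(301.6608−171.0912)=-0.1079; B=V−Δ·S=26.8983
Node (0,0) S=168.0000: V=(p*·2.6095+(1−p*)·22.6067)/1.21=5.8609; Δ=(2.6095−22.6067)/(225.1200−127.6800)=-0.2052; B=V−Δ·S=40.3388
The time-0 hedge costs 5.8609, which is the no-arbitrage price.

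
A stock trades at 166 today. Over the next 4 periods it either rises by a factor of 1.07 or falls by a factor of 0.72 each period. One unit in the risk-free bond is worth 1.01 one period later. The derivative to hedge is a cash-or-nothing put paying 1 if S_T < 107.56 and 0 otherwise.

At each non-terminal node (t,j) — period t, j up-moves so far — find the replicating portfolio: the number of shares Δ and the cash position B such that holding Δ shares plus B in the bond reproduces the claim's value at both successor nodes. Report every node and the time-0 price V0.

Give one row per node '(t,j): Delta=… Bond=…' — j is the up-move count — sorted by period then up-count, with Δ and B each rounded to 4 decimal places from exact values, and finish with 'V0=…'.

(0,0): Delta=-0.0059 Bond=1.1123
(1,0): Delta=-0.0161 Bond=2.3413
(1,1): Delta=-0.0045 Bond=0.8715
(2,0): Delta=0.0000 Bond=0.9803
(2,1): Delta=-0.0183 Bond=2.6512
(2,2): Delta=-0.0026 Bond=0.5138
(3,0): Delta=0.0000 Bond=0.9901
(3,1): Delta=0.0000 Bond=0.9901
(3,2): Delta=-0.0209 Bond=3.0269
(3,3): Delta=0.0000 Bond=0.0000
V0=0.1332

The replicating-portfolio and risk-neutral prices coincide; use p* = (1.01−0.72)/(1.07−0.72) = 0.8286 for the latter.
Terminal payoffs: V(4,0)=1.0000, V(4,1)=1.0000, V(4,2)=1.0000, V(4,3)=0.0000, V(4,4)=0.0000
  t=3,j=0: stock 61.9592 → up 66.2963 (V=1.0000), down 44.6106 (V=1.0000). Price 0.9901; hedge Δ=0.0000, bond B=0.9901.
  t=3,j=1: stock 92.0782 → up 98.5237 (V=1.0000), down 66.2963 (V=1.0000). Price 0.9901; hedge Δ=0.0000, bond B=0.9901.
  t=3,j=2: stock 136.8384 → up 146.4171 (V=0.0000), down 98.5237 (V=1.0000). Price 0.1697; hedge Δ=-0.0209, bond B=3.0269.
  t=3,j=3: stock 203.3571 → up 217.5921 (V=0.0000), down 146.4171 (V=0.0000). Price 0.0000; hedge Δ=0.0000, bond B=0.0000.
  t=2,j=0: stock 86.0544 → up 92.0782 (V=0.9901), down 61.9592 (V=0.9901). Price 0.9803; hedge Δ=0.0000, bond B=0.9803.
  t=2,j=1: stock 127.8864 → up 136.8384 (V=0.1697), down 92.0782 (V=0.9901). Price 0.3073; hedge Δ=-0.0183, bond B=2.6512.
  t=2,j=2: stock 190.0534 → up 203.3571 (V=0.0000), down 136.8384 (V=0.1697). Price 0.0288; hedge Δ=-0.0026, bond B=0.5138.
  t=1,j=0: stock 119.5200 → up 127.8864 (V=0.3073), down 86.0544 (V=0.9803). Price 0.4185; hedge Δ=-0.0161, bond B=2.3413.
  t=1,j=1: stock 177.6200 → up 190.0534 (V=0.0288), down 127.8864 (V=0.3073). Price 0.0758; hedge Δ=-0.0045, bond B=0.8715.
  t=0,j=0: stock 166.0000 → up 177.6200 (V=0.0758), down 119.5200 (V=0.4185). Price 0.1332; hedge Δ=-0.0059, bond B=1.1123.
Self-financing check: at every node Δ·S+B equals the discounted successor values.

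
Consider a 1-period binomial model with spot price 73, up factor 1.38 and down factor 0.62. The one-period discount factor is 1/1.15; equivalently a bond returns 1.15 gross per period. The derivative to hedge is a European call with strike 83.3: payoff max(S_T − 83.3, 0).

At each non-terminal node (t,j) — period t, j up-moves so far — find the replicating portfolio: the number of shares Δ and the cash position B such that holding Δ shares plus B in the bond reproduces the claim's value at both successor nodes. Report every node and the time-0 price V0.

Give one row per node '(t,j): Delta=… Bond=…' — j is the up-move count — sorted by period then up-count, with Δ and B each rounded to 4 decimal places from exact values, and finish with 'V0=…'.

The replicating-portfolio and risk-neutral prices coincide; use p* = (1.15−0.62)/(1.38−0.62) = 0.6974 for the latter.
Payoff layer (t=1): V(1,0)=0.0000, V(1,1)=17.4400
(0,0): S=73.0000. Δ = (V_up−V_dn)/(S_up−S_dn) = (17.4400−0.0000)/(100.7400−45.2600) = 0.3143. V = [p*·17.4400 + (1−p*)·0.0000]/1.15 = 10.5757. B = V − Δ·S = -12.3716.
Each (Δ,B) replicates both successor values, so the strategy is self-financing and V0 is arbitrage-free.

(0,0): Delta=0.3143 Bond=-12.3716
V0=10.5757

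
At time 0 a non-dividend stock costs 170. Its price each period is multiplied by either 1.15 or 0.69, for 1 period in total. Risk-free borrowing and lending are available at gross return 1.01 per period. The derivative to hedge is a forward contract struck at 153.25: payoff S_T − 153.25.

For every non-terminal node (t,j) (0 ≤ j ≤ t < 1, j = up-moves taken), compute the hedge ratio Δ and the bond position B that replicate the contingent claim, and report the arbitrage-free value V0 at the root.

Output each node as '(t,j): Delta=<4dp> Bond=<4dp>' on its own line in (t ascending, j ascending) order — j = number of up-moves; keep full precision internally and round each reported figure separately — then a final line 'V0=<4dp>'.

(0,0): Delta=1.0000 Bond=-151.7327
V0=18.2673

Risk-neutral probability p* = (R−d)/(u−d) = (1.01−0.69)/(1.15−0.69) = 0.6957.
Terminal payoffs: V(1,0)=-35.9500, V(1,1)=42.2500
Node (0,0) S=170.0000: V=(p*·42.2500+(1−p*)·-35.9500)/1.01=18.2673; Δ=(42.2500−-35.9500)/(195.5000−117.3000)=1.0000; B=V−Δ·S=-151.7327
Check: Δ(0,0)·S0 + B(0,0) = 18.2673 = V0.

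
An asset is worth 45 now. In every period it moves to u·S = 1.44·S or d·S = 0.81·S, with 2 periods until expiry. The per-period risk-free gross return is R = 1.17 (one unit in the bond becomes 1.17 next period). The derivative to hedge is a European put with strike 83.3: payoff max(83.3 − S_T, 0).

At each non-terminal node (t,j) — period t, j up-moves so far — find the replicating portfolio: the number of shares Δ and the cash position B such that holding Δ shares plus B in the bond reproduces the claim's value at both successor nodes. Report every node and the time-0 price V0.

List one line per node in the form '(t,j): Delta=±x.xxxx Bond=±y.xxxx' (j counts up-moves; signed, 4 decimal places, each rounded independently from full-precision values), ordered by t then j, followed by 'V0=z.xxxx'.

(0,0): Delta=-0.8275 Bond=55.4783
(1,0): Delta=-1.0000 Bond=71.1966
(1,1): Delta=-0.7548 Bond=60.1944
V0=18.2400

Risk-neutral probability p* = (R−d)/(u−d) = (1.17−0.81)/(1.44−0.81) = 0.5714.
Payoff layer (t=2): V(2,0)=53.7755, V(2,1)=30.8120, V(2,2)=0.0000
Node (1,0) S=36.4500: V=(p*·30.8120+(1−p*)·53.7755)/1.17=34.7466; Δ=(30.8120−53.7755)/(52.4880−29.5245)=-1.0000; B=V−Δ·S=71.1966
Node (1,1) S=64.8000: V=(p*·0.0000+(1−p*)·30.8120)/1.17=11.2864; Δ=(0.0000−30.8120)/(93.3120−52.4880)=-0.7548; B=V−Δ·S=60.1944
Node (0,0) S=45.0000: V=(p*·11.2864+(1−p*)·34.7466)/1.17=18.2400; Δ=(11.2864−34.7466)/(64.8000−36.4500)=-0.8275; B=V−Δ·S=55.4783
Root portfolio cost Δ·45+B reproduces V0=18.2400.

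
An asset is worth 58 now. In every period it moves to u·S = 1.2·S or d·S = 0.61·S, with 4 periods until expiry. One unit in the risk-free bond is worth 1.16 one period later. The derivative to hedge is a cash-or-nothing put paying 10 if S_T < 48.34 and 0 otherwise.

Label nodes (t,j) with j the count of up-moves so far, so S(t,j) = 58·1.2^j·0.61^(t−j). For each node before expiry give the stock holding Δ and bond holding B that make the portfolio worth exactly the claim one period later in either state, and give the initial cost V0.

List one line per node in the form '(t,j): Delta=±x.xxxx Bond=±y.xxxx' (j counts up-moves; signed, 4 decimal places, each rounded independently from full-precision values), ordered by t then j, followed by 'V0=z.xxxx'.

No-arbitrage ⇒ martingale measure with p* = (R−d)/(u−d) = 0.9322.
At expiry t=4: V(4,0)=10.0000, V(4,1)=10.0000, V(4,2)=10.0000, V(4,3)=0.0000, V(4,4)=0.0000
Node (3,0) S=13.1649: V=(p*·10.0000+(1−p*)·10.0000)/1.16=8.6207; Δ=(10.0000−10.0000)/(15.7979−8.0306)=0.0000; B=V−Δ·S=8.6207
Node (3,1) S=25.8982: V=(p*·10.0000+(1−p*)·10.0000)/1.16=8.6207; Δ=(10.0000−10.0000)/(31.0778−15.7979)=0.0000; B=V−Δ·S=8.6207
Node (3,2) S=50.9472: V=(p*·0.0000+(1−p*)·10.0000)/1.16=0.5845; Δ=(0.0000−10.0000)/(61.1366−31.0778)=-0.3327; B=V−Δ·S=17.5336
Node (3,3) S=100.2240: V=(p*·0.0000+(1−p*)·0.0000)/1.16=0.0000; Δ=(0.0000−0.0000)/(120.2688−61.1366)=0.0000; B=V−Δ·S=0.0000
Node (2,0) S=21.5818: V=(p*·8.6207+(1−p*)·8.6207)/1.16=7.4316; Δ=(8.6207−8.6207)/(25.8982−13.1649)=0.0000; B=V−Δ·S=7.4316
Node (2,1) S=42.4560: V=(p*·0.5845+(1−p*)·8.6207)/1.16=0.9735; Δ=(0.5845−8.6207)/(50.9472−25.8982)=-0.3208; B=V−Δ·S=14.5943
Node (2,2) S=83.5200: V=(p*·0.0000+(1−p*)·0.5845)/1.16=0.0342; Δ=(0.0000−0.5845)/(100.2240−50.9472)=-0.0119; B=V−Δ·S=1.0248
Node (1,0) S=35.3800: V=(p*·0.9735+(1−p*)·7.4316)/1.16=1.2167; Δ=(0.9735−7.4316)/(42.4560−21.5818)=-0.3094; B=V−Δ·S=12.1626
Node (1,1) S=69.6000: V=(p*·0.0342+(1−p*)·0.9735)/1.16=0.0843; Δ=(0.0342−0.9735)/(83.5200−42.4560)=-0.0229; B=V−Δ·S=1.6765
Node (0,0) S=58.0000: V=(p*·0.0843+(1−p*)·1.2167)/1.16=0.1389; Δ=(0.0843−1.2167)/(69.6000−35.3800)=-0.0331; B=V−Δ·S=2.0581
Self-financing check: at every node Δ·S+B equals the discounted successor values.

(0,0): Delta=-0.0331 Bond=2.0581
(1,0): Delta=-0.3094 Bond=12.1626
(1,1): Delta=-0.0229 Bond=1.6765
(2,0): Delta=0.0000 Bond=7.4316
(2,1): Delta=-0.3208 Bond=14.5943
(2,2): Delta=-0.0119 Bond=1.0248
(3,0): Delta=0.0000 Bond=8.6207
(3,1): Delta=0.0000 Bond=8.6207
(3,2): Delta=-0.3327 Bond=17.5336
(3,3): Delta=0.0000 Bond=0.0000
V0=0.1389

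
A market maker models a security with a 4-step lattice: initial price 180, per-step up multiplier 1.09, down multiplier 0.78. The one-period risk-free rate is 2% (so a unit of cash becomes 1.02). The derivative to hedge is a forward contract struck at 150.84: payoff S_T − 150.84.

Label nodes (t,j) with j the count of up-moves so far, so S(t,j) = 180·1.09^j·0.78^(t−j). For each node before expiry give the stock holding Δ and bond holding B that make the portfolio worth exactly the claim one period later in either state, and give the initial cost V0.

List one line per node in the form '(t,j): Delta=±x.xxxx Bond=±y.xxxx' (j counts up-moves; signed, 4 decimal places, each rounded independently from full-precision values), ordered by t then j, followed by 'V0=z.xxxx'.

(0,0): Delta=1.0000 Bond=-139.3528
(1,0): Delta=1.0000 Bond=-142.1399
(1,1): Delta=1.0000 Bond=-142.1399
(2,0): Delta=1.0000 Bond=-144.9827
(2,1): Delta=1.0000 Bond=-144.9827
(2,2): Delta=1.0000 Bond=-144.9827
(3,0): Delta=1.0000 Bond=-147.8824
(3,1): Delta=1.0000 Bond=-147.8824
(3,2): Delta=1.0000 Bond=-147.8824
(3,3): Delta=1.0000 Bond=-147.8824
V0=40.6472

The replicating-portfolio and risk-neutral prices coincide; use p* = (1.02−0.78)/(1.09−0.78) = 0.7742 for the latter.
Terminal values V(4,·): V(4,0)=-84.2129, V(4,1)=-57.7329, V(4,2)=-20.7288, V(4,3)=30.9821, V(4,4)=103.2447
(3,0): S=85.4194. Δ = (V_up−V_dn)/(S_up−S_dn) = (-57.7329−-84.2129)/(93.1071−66.6271) = 1.0000. V = [p*·-57.7329 + (1−p*)·-84.2129]/1.02 = -62.4630. B = V − Δ·S = -147.8824.
(3,1): S=119.3681. Δ = (V_up−V_dn)/(S_up−S_dn) = (-20.7288−-57.7329)/(130.1112−93.1071) = 1.0000. V = [p*·-20.7288 + (1−p*)·-57.7329]/1.02 = -28.5143. B = V − Δ·S = -147.8824.
(3,2): S=166.8092. Δ = (V_up−V_dn)/(S_up−S_dn) = (30.9821−-20.7288)/(181.8221−130.1112) = 1.0000. V = [p*·30.9821 + (1−p*)·-20.7288]/1.02 = 18.9269. B = V − Δ·S = -147.8824.
(3,3): S=233.1052. Δ = (V_up−V_dn)/(S_up−S_dn) = (103.2447−30.9821)/(254.0847−181.8221) = 1.0000. V = [p*·103.2447 + (1−p*)·30.9821]/1.02 = 85.2229. B = V − Δ·S = -147.8824.
(2,0): S=109.5120. Δ = (V_up−V_dn)/(S_up−S_dn) = (-28.5143−-62.4630)/(119.3681−85.4194) = 1.0000. V = [p*·-28.5143 + (1−p*)·-62.4630]/1.02 = -35.4707. B = V − Δ·S = -144.9827.
(2,1): S=153.0360. Δ = (V_up−V_dn)/(S_up−S_dn) = (18.9269−-28.5143)/(166.8092−119.3681) = 1.0000. V = [p*·18.9269 + (1−p*)·-28.5143]/1.02 = 8.0533. B = V − Δ·S = -144.9827.
(2,2): S=213.8580. Δ = (V_up−V_dn)/(S_up−S_dn) = (85.2229−18.9269)/(233.1052−166.8092) = 1.0000. V = [p*·85.2229 + (1−p*)·18.9269]/1.02 = 68.8753. B = V − Δ·S = -144.9827.
(1,0): S=140.4000. Δ = (V_up−V_dn)/(S_up−S_dn) = (8.0533−-35.4707)/(153.0360−109.5120) = 1.0000. V = [p*·8.0533 + (1−p*)·-35.4707]/1.02 = -1.7399. B = V − Δ·S = -142.1399.
(1,1): S=196.2000. Δ = (V_up−V_dn)/(S_up−S_dn) = (68.8753−8.0533)/(213.8580−153.0360) = 1.0000. V = [p*·68.8753 + (1−p*)·8.0533]/1.02 = 54.0601. B = V − Δ·S = -142.1399.
(0,0): S=180.0000. Δ = (V_up−V_dn)/(S_up−S_dn) = (54.0601−-1.7399)/(196.2000−140.4000) = 1.0000. V = [p*·54.0601 + (1−p*)·-1.7399]/1.02 = 40.6472. B = V − Δ·S = -139.3528.
Self-financing check: at every node Δ·S+B equals the discounted successor values.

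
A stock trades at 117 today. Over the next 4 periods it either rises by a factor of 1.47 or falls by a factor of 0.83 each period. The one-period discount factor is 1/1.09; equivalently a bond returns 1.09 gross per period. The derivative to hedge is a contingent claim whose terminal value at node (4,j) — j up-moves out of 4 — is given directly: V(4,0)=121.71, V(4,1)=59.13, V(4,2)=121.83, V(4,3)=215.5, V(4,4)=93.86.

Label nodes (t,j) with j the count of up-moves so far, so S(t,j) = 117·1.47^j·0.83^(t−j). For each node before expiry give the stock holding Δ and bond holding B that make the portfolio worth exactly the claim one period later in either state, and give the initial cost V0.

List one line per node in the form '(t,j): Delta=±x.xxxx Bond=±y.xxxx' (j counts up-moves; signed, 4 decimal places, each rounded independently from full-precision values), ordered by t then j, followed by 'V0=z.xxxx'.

Risk-neutral probability p* = (R−d)/(u−d) = (1.09−0.83)/(1.47−0.83) = 0.4063.
Payoff layer (t=4): V(4,0)=121.7100, V(4,1)=59.1300, V(4,2)=121.8300, V(4,3)=215.5000, V(4,4)=93.8600
Node (3,0) S=66.8991: V=(p*·59.1300+(1−p*)·121.7100)/1.09=88.3366; Δ=(59.1300−121.7100)/(98.3416−55.5262)=-1.4616; B=V−Δ·S=186.1178
Node (3,1) S=118.4839: V=(p*·121.8300+(1−p*)·59.1300)/1.09=77.6164; Δ=(121.8300−59.1300)/(174.1713−98.3416)=0.8269; B=V−Δ·S=-20.3524
Node (3,2) S=209.8450: V=(p*·215.5000+(1−p*)·121.8300)/1.09=146.6821; Δ=(215.5000−121.8300)/(308.4721−174.1713)=0.6975; B=V−Δ·S=0.3227
Node (3,3) S=371.6532: V=(p*·93.8600+(1−p*)·215.5000)/1.09=152.3704; Δ=(93.8600−215.5000)/(546.3302−308.4721)=-0.5114; B=V−Δ·S=342.4329
Node (2,0) S=80.6013: V=(p*·77.6164+(1−p*)·88.3366)/1.09=77.0473; Δ=(77.6164−88.3366)/(118.4839−66.8991)=-0.2078; B=V−Δ·S=93.7975
Node (2,1) S=142.7517: V=(p*·146.6821+(1−p*)·77.6164)/1.09=96.9489; Δ=(146.6821−77.6164)/(209.8450−118.4839)=0.7560; B=V−Δ·S=-10.9662
Node (2,2) S=252.8253: V=(p*·152.3704+(1−p*)·146.6821)/1.09=136.6908; Δ=(152.3704−146.6821)/(371.6532−209.8450)=0.0352; B=V−Δ·S=127.8027
Node (1,0) S=97.1100: V=(p*·96.9489+(1−p*)·77.0473)/1.09=78.1030; Δ=(96.9489−77.0473)/(142.7517−80.6013)=0.3202; B=V−Δ·S=47.0067
Node (1,1) S=171.9900: V=(p*·136.6908+(1−p*)·96.9489)/1.09=103.7560; Δ=(136.6908−96.9489)/(252.8253−142.7517)=0.3610; B=V−Δ·S=41.6594
Node (0,0) S=117.0000: V=(p*·103.7560+(1−p*)·78.1030)/1.09=81.2152; Δ=(103.7560−78.1030)/(171.9900−97.1100)=0.3426; B=V−Δ·S=41.1324
Check: Δ(0,0)·S0 + B(0,0) = 81.2152 = V0.

(0,0): Delta=0.3426 Bond=41.1324
(1,0): Delta=0.3202 Bond=47.0067
(1,1): Delta=0.3610 Bond=41.6594
(2,0): Delta=-0.2078 Bond=93.7975
(2,1): Delta=0.7560 Bond=-10.9662
(2,2): Delta=0.0352 Bond=127.8027
(3,0): Delta=-1.4616 Bond=186.1178
(3,1): Delta=0.8269 Bond=-20.3524
(3,2): Delta=0.6975 Bond=0.3227
(3,3): Delta=-0.5114 Bond=342.4329
V0=81.2152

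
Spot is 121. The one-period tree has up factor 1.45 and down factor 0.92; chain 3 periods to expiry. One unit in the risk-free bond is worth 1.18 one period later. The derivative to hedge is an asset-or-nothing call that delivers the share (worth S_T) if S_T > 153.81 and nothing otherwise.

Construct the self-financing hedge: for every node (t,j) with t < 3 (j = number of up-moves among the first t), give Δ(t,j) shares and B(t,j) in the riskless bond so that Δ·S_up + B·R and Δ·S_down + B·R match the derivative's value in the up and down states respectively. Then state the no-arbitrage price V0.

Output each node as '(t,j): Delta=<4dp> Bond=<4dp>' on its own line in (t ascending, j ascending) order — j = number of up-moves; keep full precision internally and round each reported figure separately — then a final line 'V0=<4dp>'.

No-arbitrage ⇒ martingale measure with p* = (R−d)/(u−d) = 0.4906.
Payoff layer (t=3): V(3,0)=0.0000, V(3,1)=0.0000, V(3,2)=234.0503, V(3,3)=368.8836
Node (2,0) S=102.4144: V=(p*·0.0000+(1−p*)·0.0000)/1.18=0.0000; Δ=(0.0000−0.0000)/(148.5009−94.2212)=0.0000; B=V−Δ·S=0.0000
Node (2,1) S=161.4140: V=(p*·234.0503+(1−p*)·0.0000)/1.18=97.3027; Δ=(234.0503−0.0000)/(234.0503−148.5009)=2.7358; B=V−Δ·S=-344.3017
Node (2,2) S=254.4025: V=(p*·368.8836+(1−p*)·234.0503)/1.18=254.4025; Δ=(368.8836−234.0503)/(368.8836−234.0503)=1.0000; B=V−Δ·S=0.0000
Node (1,0) S=111.3200: V=(p*·97.3027+(1−p*)·0.0000)/1.18=40.4520; Δ=(97.3027−0.0000)/(161.4140−102.4144)=1.6492; B=V−Δ·S=-143.1379
Node (1,1) S=175.4500: V=(p*·254.4025+(1−p*)·97.3027)/1.18=147.7716; Δ=(254.4025−97.3027)/(254.4025−161.4140)=1.6895; B=V−Δ·S=-148.6432
Node (0,0) S=121.0000: V=(p*·147.7716+(1−p*)·40.4520)/1.18=78.8978; Δ=(147.7716−40.4520)/(175.4500−111.3200)=1.6735; B=V−Δ·S=-123.5920
The time-0 hedge costs 78.8978, which is the no-arbitrage price.

(0,0): Delta=1.6735 Bond=-123.5920
(1,0): Delta=1.6492 Bond=-143.1379
(1,1): Delta=1.6895 Bond=-148.6432
(2,0): Delta=0.0000 Bond=0.0000
(2,1): Delta=2.7358 Bond=-344.3017
(2,2): Delta=1.0000 Bond=0.0000
V0=78.8978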